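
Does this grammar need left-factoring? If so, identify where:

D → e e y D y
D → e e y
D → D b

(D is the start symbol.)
Yes, D has productions with common prefix 'e e y'

Left-factoring is needed when two productions for the same non-terminal
share a common prefix on the right-hand side.

Productions for D:
  D → e e y D y
  D → e e y
  D → D b

Found common prefix 'e e y' in productions for D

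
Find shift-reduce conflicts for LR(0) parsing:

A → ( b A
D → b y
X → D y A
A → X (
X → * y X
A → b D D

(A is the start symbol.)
No shift-reduce conflicts

A shift-reduce conflict occurs when an LR(0) state has both:
  - a complete (reduce) item [A → α .] (dot at the end), and
  - a shift item [B → β . c γ] (dot before a terminal).

Augment with A' → A and build the canonical LR(0) collection (I0 = CLOSURE({[A' → . A]}), then GOTO on every symbol after a dot until no new states appear). It has 18 states:
  I0: { [A → . ( b A], [A → . X (], [A → . b D D], [A' → . A], [D → . b y], [X → . * y X], [X → . D y A] }  — shift
  I1: { [A → ( . b A] }  — shift
  I2: { [X → * . y X] }  — shift
  I3: { [A' → A .] }  — accept
  I4: { [X → D . y A] }  — shift
  I5: { [A → X . (] }  — shift
  I6: { [A → b . D D], [D → . b y], [D → b . y] }  — shift
  I7: { [A → b D . D], [D → . b y] }  — shift
  I8: { [D → b . y] }  — shift
  I9: { [D → b y .] }  — reduce
  I10: { [A → b D D .] }  — reduce
  I11: { [A → X ( .] }  — reduce
  I12: { [A → . ( b A], [A → . X (], [A → . b D D], [D → . b y], [X → . * y X], [X → . D y A], [X → D y . A] }  — shift
  I13: { [X → D y A .] }  — reduce
  I14: { [D → . b y], [X → * y . X], [X → . * y X], [X → . D y A] }  — shift
  I15: { [X → * y X .] }  — reduce
  I16: { [A → ( b . A], [A → . ( b A], [A → . X (], [A → . b D D], [D → . b y], [X → . * y X], [X → . D y A] }  — shift
  I17: { [A → ( b A .] }  — reduce

No state contains both a complete item and a shift item.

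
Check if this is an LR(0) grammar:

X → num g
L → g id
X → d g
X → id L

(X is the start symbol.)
Yes, the grammar is LR(0)

Augment with X' → X and build the canonical LR(0) collection (I0 = CLOSURE({[X' → . X]}), then GOTO on every symbol after a dot until no new states appear). It has 10 states:
  I0: { [X → . d g], [X → . id L], [X → . num g], [X' → . X] }  — shift
  I1: { [X' → X .] }  — accept
  I2: { [X → d . g] }  — shift
  I3: { [L → . g id], [X → id . L] }  — shift
  I4: { [X → num . g] }  — shift
  I5: { [X → num g .] }  — reduce
  I6: { [X → id L .] }  — reduce
  I7: { [L → g . id] }  — shift
  I8: { [L → g id .] }  — reduce
  I9: { [X → d g .] }  — reduce

Every state is either a pure shift/goto state or contains exactly one complete item and nothing to shift — no conflicts. The grammar is LR(0).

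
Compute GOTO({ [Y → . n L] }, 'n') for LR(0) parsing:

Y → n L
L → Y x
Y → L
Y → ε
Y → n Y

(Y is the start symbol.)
GOTO(I, 'n') = CLOSURE({ [A → αX.β] : [A → α.Xβ] ∈ I, X = 'n' })

Items with dot before 'n', with the dot advanced:
  [Y → . n L] → [Y → n . L]
Closure of the advanced items:
  [Y → n . L] has the dot before L: add [L → . Y x]
  [L → . Y x] has the dot before Y: add [Y → . n L], [Y → . L], [Y → .], [Y → . n Y]

GOTO = { [L → . Y x], [Y → . L], [Y → . n L], [Y → . n Y], [Y → .], [Y → n . L] }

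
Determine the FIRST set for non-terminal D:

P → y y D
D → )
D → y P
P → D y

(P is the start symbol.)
To compute FIRST(D), examine every production with D on the left-hand side, reading each right-hand side left to right until a non-nullable symbol is reached.

From D → ):
  - ')' is a terminal: add ')' and stop
From D → y P:
  - y is a terminal: add 'y' and stop

Collecting: FIRST(D) = { ')', 'y' }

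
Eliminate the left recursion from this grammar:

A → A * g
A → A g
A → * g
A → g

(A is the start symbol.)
A → * g A'
A → g A'
A' → * g A'
A' → g A'
A' → ε

A is directly left-recursive. The standard transformation for
  A → A α₁ | ... | A α_m | β₁ | ... | β_n
is
  A  → β₁ A' | ... | β_n A'
  A' → α₁ A' | ... | α_m A' | ε

A → * g becomes A → * g A'
A → g becomes A → g A'
A → A * g becomes A' → * g A'
A → A g becomes A' → g A'
Add A' → ε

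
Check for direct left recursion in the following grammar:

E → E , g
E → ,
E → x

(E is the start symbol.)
Direct left recursion occurs when N → N α for some non-terminal N (the right-hand side begins with the left-hand side itself).

E → E , g: LEFT RECURSIVE (starts with E)
E → ,: starts with ','
E → x: starts with x

The grammar has direct left recursion on: E.

Answer: Yes, E is left-recursive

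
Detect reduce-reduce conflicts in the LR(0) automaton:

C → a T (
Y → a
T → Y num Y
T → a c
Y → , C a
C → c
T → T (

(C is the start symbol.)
Augment with C' → C and build the canonical LR(0) collection (I0 = CLOSURE({[C' → . C]}), then GOTO on every symbol after a dot until no new states appear). It has 15 states:
  I0: { [C → . a T (], [C → . c], [C' → . C] }  — shift
  I1: { [C' → C .] }  — accept
  I2: { [C → a . T (], [T → . T (], [T → . Y num Y], [T → . a c], [Y → . , C a], [Y → . a] }  — shift
  I3: { [C → c .] }  — reduce
  I4: { [C → . a T (], [C → . c], [Y → , . C a] }  — shift
  I5: { [C → a T . (], [T → T . (] }  — shift
  I6: { [T → Y . num Y] }  — shift
  I7: { [T → a . c], [Y → a .] }  — shift, reduce
  I8: { [T → a c .] }  — reduce
  I9: { [T → Y num . Y], [Y → . , C a], [Y → . a] }  — shift
  I10: { [T → Y num Y .] }  — reduce
  I11: { [Y → a .] }  — reduce
  I12: { [C → a T ( .], [T → T ( .] }  — 2 reduces
  I13: { [Y → , C . a] }  — shift
  I14: { [Y → , C a .] }  — reduce

I12 contains complete items [C → a T ( .], [T → T ( .] — reduce-reduce conflict.

Answer: Yes — I12: [C → a T ( .] vs [T → T ( .]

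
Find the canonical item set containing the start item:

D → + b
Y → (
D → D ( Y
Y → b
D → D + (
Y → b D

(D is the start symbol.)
{ [D → . + b], [D → . D ( Y], [D → . D + (], [D' → . D] }

First, augment the grammar with D' → D
I₀ = CLOSURE({ [D' → . D] }):
  [D' → . D] has the dot before D: add [D → . + b], [D → . D ( Y], [D → . D + (]
No further items can be added.

I₀ = { [D → . + b], [D → . D ( Y], [D → . D + (], [D' → . D] }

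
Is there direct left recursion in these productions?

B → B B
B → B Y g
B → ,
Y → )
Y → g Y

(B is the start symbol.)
Yes, B is left-recursive

Direct left recursion occurs when N → N α for some non-terminal N (the right-hand side begins with the left-hand side itself).

B → B B: LEFT RECURSIVE (starts with B)
B → B Y g: LEFT RECURSIVE (starts with B)
B → ,: starts with ','
Y → ): starts with ')'
Y → g Y: starts with g

The grammar has direct left recursion on: B.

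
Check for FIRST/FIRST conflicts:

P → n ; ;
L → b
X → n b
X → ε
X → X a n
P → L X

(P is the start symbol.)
A FIRST/FIRST conflict occurs when two productions N → α and N → β for the same non-terminal have FIRST(α) ∩ FIRST(β) ≠ ∅ (with ε ∈ FIRST of a nullable right-hand side, so two nullable alternatives also conflict).

FIRST sets of the non-terminals at (or reachable through a nullable prefix from) the front of some alternative:
  FIRST(L) = { 'b' }
  FIRST(X) = { 'a', 'n', ε }

Productions for P:
  P → n ; ;: FIRST = { 'n' }
  P → L X: FIRST = { 'b' }
Productions for X:
  X → n b: FIRST = { 'n' }
  X → ε: FIRST = { ε }
  X → X a n: FIRST = { 'a', 'n' }
L has only one production, so no FIRST/FIRST conflict is possible there.

Conflict for X: X → n b and X → X a n
  Overlap: { 'n' }

Answer: Yes. X → n b / X → X a n on { 'n' }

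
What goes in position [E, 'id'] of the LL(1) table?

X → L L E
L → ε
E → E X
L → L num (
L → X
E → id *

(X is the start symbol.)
To find M[E, 'id'], we find productions for E where 'id' is in the predict set (PREDICT(N → α) = (FIRST(α) \ {ε}) ∪ (FOLLOW(N) if α ⇒* ε)).

Relevant sets:
  FIRST(E) = { 'id' }

E → E X: PREDICT = { 'id' }
  'id' is in predict set, so this production goes in M[E, 'id']
E → id *: PREDICT = { 'id' }
  'id' is in predict set, so this production goes in M[E, 'id']

M[E, 'id'] = E → E X, E → id *  (a multiply-defined cell — the grammar is not LL(1))

Answer: E → E X, E → id *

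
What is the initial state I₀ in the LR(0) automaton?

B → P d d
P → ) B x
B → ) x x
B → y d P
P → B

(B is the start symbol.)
{ [B → . ) x x], [B → . P d d], [B → . y d P], [B' → . B], [P → . ) B x], [P → . B] }

First, augment the grammar with B' → B
I₀ = CLOSURE({ [B' → . B] }):
  [B' → . B] has the dot before B: add [B → . P d d], [B → . ) x x], [B → . y d P]
  [B → . P d d] has the dot before P: add [P → . ) B x], [P → . B]
No further items can be added.

I₀ = { [B → . ) x x], [B → . P d d], [B → . y d P], [B' → . B], [P → . ) B x], [P → . B] }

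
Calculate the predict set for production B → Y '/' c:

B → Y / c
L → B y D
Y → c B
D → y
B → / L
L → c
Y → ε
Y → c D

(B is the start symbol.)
PREDICT(B → Y '/' c) = (FIRST(RHS) \ {ε}) ∪ (FOLLOW(B) if ε ∈ FIRST(RHS), i.e. RHS ⇒* ε)
FIRST(Y) = { 'c', ε }
FIRST(Y '/' c) = { '/', 'c' }
ε ∉ FIRST(Y '/' c), so FOLLOW(B) is not added.
PREDICT(B → Y '/' c) = { '/', 'c' }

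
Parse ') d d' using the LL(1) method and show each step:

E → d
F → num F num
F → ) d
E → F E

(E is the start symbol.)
LL(1) parsing maintains a stack (initially the start symbol over $) and the input. At each step: if the stack top is a terminal, match it against the current input token; if it is a non-terminal N, replace it with the RHS of M[N, lookahead] (the unique production whose predict set contains the lookahead).

Stack is shown with the top on the left.

Stack    Input    Action
------------------------
E $      ) d d $  output E → F E
F E $    ) d d $  output F → ) d
) d E $  ) d d $  match ')'
d E $    d d $    match 'd'
E $      d $      output E → d
d $      d $      match 'd'
$        $        accept

The string is accepted.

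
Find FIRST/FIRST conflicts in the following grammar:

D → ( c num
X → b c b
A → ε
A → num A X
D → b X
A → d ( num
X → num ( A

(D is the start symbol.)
A FIRST/FIRST conflict occurs when two productions N → α and N → β for the same non-terminal have FIRST(α) ∩ FIRST(β) ≠ ∅ (with ε ∈ FIRST of a nullable right-hand side, so two nullable alternatives also conflict).

Productions for D:
  D → ( c num: FIRST = { '(' }
  D → b X: FIRST = { 'b' }
Productions for X:
  X → b c b: FIRST = { 'b' }
  X → num ( A: FIRST = { 'num' }
Productions for A:
  A → ε: FIRST = { ε }
  A → num A X: FIRST = { 'num' }
  A → d ( num: FIRST = { 'd' }

All alternatives of each non-terminal have pairwise disjoint FIRST sets.

Answer: No FIRST/FIRST conflicts.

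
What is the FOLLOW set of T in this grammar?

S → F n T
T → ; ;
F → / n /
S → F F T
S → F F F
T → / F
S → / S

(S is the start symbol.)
{ $ }

To compute FOLLOW(T), find every occurrence of T on a right-hand side N → α T β: add FIRST(β) \ {ε}, and if β is empty or nullable also add FOLLOW(N). Iterate to a fixed point.

In S → F n T: T is at the end, add FOLLOW(S)
In S → F F T: T is at the end, add FOLLOW(S)

The FOLLOW sets referred to above (computed the same way, to a fixed point):
  FOLLOW(S) = { $ }

Taking the union: FOLLOW(T) = { $ }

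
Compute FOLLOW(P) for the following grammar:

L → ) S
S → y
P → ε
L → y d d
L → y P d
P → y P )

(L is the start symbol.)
{ ')', 'd' }

In L → y P d: P is followed by d, add FIRST(d) \ {ε} = { 'd' }
In P → y P ): P is followed by ')', add FIRST(')') \ {ε} = { ')' }

Taking the union: FOLLOW(P) = { ')', 'd' }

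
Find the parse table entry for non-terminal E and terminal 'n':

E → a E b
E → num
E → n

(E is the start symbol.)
To find M[E, 'n'], we find productions for E where 'n' is in the predict set (PREDICT(N → α) = (FIRST(α) \ {ε}) ∪ (FOLLOW(N) if α ⇒* ε)).

E → a E b: PREDICT = { 'a' }
E → num: PREDICT = { 'num' }
E → n: PREDICT = { 'n' }
  'n' is in predict set, so this production goes in M[E, 'n']

M[E, 'n'] = E → n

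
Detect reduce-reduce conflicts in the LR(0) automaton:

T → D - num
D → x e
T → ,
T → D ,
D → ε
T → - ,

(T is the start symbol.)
Augment with T' → T and build the canonical LR(0) collection (I0 = CLOSURE({[T' → . T]}), then GOTO on every symbol after a dot until no new states appear). It has 11 states:
  I0: { [D → . x e], [D → .], [T → . ,], [T → . - ,], [T → . D ,], [T → . D - num], [T' → . T] }  — shift, reduce
  I1: { [T → , .] }  — reduce
  I2: { [T → - . ,] }  — shift
  I3: { [T → D . ,], [T → D . - num] }  — shift
  I4: { [T' → T .] }  — accept
  I5: { [D → x . e] }  — shift
  I6: { [D → x e .] }  — reduce
  I7: { [T → D , .] }  — reduce
  I8: { [T → D - . num] }  — shift
  I9: { [T → D - num .] }  — reduce
  I10: { [T → - , .] }  — reduce

No state contains more than one complete item.

Answer: No reduce-reduce conflicts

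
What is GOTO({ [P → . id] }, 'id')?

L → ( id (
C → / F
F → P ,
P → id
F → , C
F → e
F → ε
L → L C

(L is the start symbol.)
GOTO(I, 'id') = CLOSURE({ [A → αX.β] : [A → α.Xβ] ∈ I, X = 'id' })

Items with dot before 'id', with the dot advanced:
  [P → . id] → [P → id .]
Closure adds nothing (no advanced item has the dot before a non-terminal).

GOTO = { [P → id .] }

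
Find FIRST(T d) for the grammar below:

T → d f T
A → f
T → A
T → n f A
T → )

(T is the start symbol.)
{ ')', 'd', 'f', 'n' }

FIRST sets of the non-terminals involved (from the grammar, by fixed-point iteration):
  FIRST(T) = { ')', 'd', 'f', 'n' }

To compute FIRST(T d), process the symbols left to right:
Symbol T is a non-terminal. Add FIRST(T) \ {ε} = { ')', 'd', 'f', 'n' }
T is not nullable (ε ∉ FIRST(T)), so stop here.
FIRST(T d) = { ')', 'd', 'f', 'n' }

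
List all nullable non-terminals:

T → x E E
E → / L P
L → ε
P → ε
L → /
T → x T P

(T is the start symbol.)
{ 'L', 'P' }

A non-terminal is nullable if it can derive ε (the empty string): either it has an ε-production, or it has a production whose right-hand side consists entirely of nullable non-terminals.

ε-productions: L → ε, P → ε
So L, P are immediately nullable.
No further non-terminal can be added: every production for the remaining non-terminals contains a terminal or a non-nullable non-terminal.
Nullable = { 'L', 'P' }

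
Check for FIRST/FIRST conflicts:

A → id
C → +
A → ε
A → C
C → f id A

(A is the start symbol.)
No FIRST/FIRST conflicts.

FIRST sets of the non-terminals at (or reachable through a nullable prefix from) the front of some alternative:
  FIRST(C) = { '+', 'f' }

Productions for A:
  A → id: FIRST = { 'id' }
  A → ε: FIRST = { ε }
  A → C: FIRST = { '+', 'f' }
Productions for C:
  C → +: FIRST = { '+' }
  C → f id A: FIRST = { 'f' }

All alternatives of each non-terminal have pairwise disjoint FIRST sets.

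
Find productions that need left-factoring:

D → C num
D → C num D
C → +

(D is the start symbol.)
Yes, D has productions with common prefix 'C num'

Left-factoring is needed when two productions for the same non-terminal
share a common prefix on the right-hand side.

Productions for D:
  D → C num
  D → C num D

Found common prefix 'C num' in productions for D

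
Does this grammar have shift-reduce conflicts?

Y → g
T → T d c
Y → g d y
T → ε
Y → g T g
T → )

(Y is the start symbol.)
Augment with Y' → Y and build the canonical LR(0) collection (I0 = CLOSURE({[Y' → . Y]}), then GOTO on every symbol after a dot until no new states appear). It has 10 states:
  I0: { [Y → . g T g], [Y → . g d y], [Y → . g], [Y' → . Y] }  — shift
  I1: { [Y' → Y .] }  — accept
  I2: { [T → . )], [T → . T d c], [T → .], [Y → g . T g], [Y → g . d y], [Y → g .] }  — shift, 2 reduces
  I3: { [T → ) .] }  — reduce
  I4: { [T → T . d c], [Y → g T . g] }  — shift
  I5: { [Y → g d . y] }  — shift
  I6: { [Y → g d y .] }  — reduce
  I7: { [T → T d . c] }  — shift
  I8: { [Y → g T g .] }  — reduce
  I9: { [T → T d c .] }  — reduce

I2 contains reduce items [T → .], [Y → g .] and shift items [T → . )], [Y → g . d y] — shift-reduce conflict.

Answer: Yes — I2: [T → .] vs [T → . )]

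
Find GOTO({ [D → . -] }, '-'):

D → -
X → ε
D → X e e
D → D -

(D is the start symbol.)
{ [D → - .] }

GOTO(I, '-') = CLOSURE({ [A → αX.β] : [A → α.Xβ] ∈ I, X = '-' })

Items with dot before '-', with the dot advanced:
  [D → . -] → [D → - .]
Closure adds nothing (no advanced item has the dot before a non-terminal).

GOTO = { [D → - .] }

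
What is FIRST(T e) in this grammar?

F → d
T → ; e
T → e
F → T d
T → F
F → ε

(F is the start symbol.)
{ ';', 'd', 'e' }

FIRST sets of the non-terminals involved (from the grammar, by fixed-point iteration):
  FIRST(T) = { ';', 'd', 'e', ε }

To compute FIRST(T e), process the symbols left to right:
Symbol T is a non-terminal. Add FIRST(T) \ {ε} = { ';', 'd', 'e' }
T is nullable (ε ∈ FIRST(T)), continue to the next symbol.
Symbol e is a terminal. Add 'e' and stop.
FIRST(T e) = { ';', 'd', 'e' }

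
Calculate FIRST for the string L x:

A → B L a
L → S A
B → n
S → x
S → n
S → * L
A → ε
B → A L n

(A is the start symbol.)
FIRST sets of the non-terminals involved (from the grammar, by fixed-point iteration):
  FIRST(L) = { '*', 'n', 'x' }

To compute FIRST(L x), process the symbols left to right:
Symbol L is a non-terminal. Add FIRST(L) \ {ε} = { '*', 'n', 'x' }
L is not nullable (ε ∉ FIRST(L)), so stop here.
FIRST(L x) = { '*', 'n', 'x' }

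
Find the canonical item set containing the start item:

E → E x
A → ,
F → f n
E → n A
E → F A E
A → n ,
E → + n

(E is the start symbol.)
First, augment the grammar with E' → E
I₀ = CLOSURE({ [E' → . E] }):
  [E' → . E] has the dot before E: add [E → . E x], [E → . n A], [E → . F A E], [E → . + n]
  [E → . F A E] has the dot before F: add [F → . f n]
No further items can be added.

I₀ = { [E → . + n], [E → . E x], [E → . F A E], [E → . n A], [E' → . E], [F → . f n] }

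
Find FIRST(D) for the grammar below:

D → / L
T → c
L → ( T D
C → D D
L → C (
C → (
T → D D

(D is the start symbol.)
{ '/' }

From D → / L:
  - '/' is a terminal: add '/' and stop

Collecting: FIRST(D) = { '/' }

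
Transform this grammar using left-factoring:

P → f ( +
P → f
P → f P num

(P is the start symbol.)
Left-factoring transforms A → αβ₁ | αβ₂ into A → αA' and A' → β₁ | β₂
(α is the longest common prefix among the alternatives). Repeat until
no nonterminal has two alternatives with a common prefix.

Round 1: P has alternatives sharing prefix 'f'. Introduce P': P → f P'
  Add: P' → ( +
  Add: P' → ε
  Add: P' → P num

No remaining common prefixes — done.

Resulting grammar:
P → f P'
P' → ( +
P' → ε
P' → P num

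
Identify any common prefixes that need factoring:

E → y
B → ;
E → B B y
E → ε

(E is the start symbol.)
No, left-factoring is not needed

Left-factoring is needed when two productions for the same non-terminal
share a common prefix on the right-hand side.

Productions for E:
  E → y
  E → B B y
  E → ε

No common prefixes found.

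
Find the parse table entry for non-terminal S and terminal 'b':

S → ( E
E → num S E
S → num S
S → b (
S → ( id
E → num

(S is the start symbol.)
S → b (

To find M[S, 'b'], we find productions for S where 'b' is in the predict set (PREDICT(N → α) = (FIRST(α) \ {ε}) ∪ (FOLLOW(N) if α ⇒* ε)).

S → ( E: PREDICT = { '(' }
S → num S: PREDICT = { 'num' }
S → b (: PREDICT = { 'b' }
  'b' is in predict set, so this production goes in M[S, 'b']
S → ( id: PREDICT = { '(' }

M[S, 'b'] = S → b (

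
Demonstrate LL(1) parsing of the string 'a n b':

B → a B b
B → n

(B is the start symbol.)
LL(1) parsing maintains a stack (initially the start symbol over $) and the input. At each step: if the stack top is a terminal, match it against the current input token; if it is a non-terminal N, replace it with the RHS of M[N, lookahead] (the unique production whose predict set contains the lookahead).

Stack is shown with the top on the left.

Stack    Input    Action
------------------------
B $      a n b $  output B → a B b
a B b $  a n b $  match 'a'
B b $    n b $    output B → n
n b $    n b $    match 'n'
b $      b $      match 'b'
$        $        accept

The string is accepted.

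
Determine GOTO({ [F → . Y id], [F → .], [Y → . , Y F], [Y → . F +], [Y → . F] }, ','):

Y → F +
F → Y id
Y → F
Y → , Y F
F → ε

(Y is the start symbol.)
GOTO(I, ',') = CLOSURE({ [A → αX.β] : [A → α.Xβ] ∈ I, X = ',' })

Items with dot before ',', with the dot advanced:
  [Y → . , Y F] → [Y → , . Y F]
Closure of the advanced items:
  [Y → , . Y F] has the dot before Y: add [Y → . F +], [Y → . F], [Y → . , Y F]
  [Y → . F +] has the dot before F: add [F → . Y id], [F → .]

GOTO = { [F → . Y id], [F → .], [Y → , . Y F], [Y → . , Y F], [Y → . F +], [Y → . F] }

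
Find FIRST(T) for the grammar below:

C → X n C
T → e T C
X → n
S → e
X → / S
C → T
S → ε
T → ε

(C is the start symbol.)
To compute FIRST(T), examine every production with T on the left-hand side, reading each right-hand side left to right until a non-nullable symbol is reached.

From T → e T C:
  - e is a terminal: add 'e' and stop
From T → ε:
  - ε-production, so ε ∈ FIRST(T)

Collecting: FIRST(T) = { 'e', ε }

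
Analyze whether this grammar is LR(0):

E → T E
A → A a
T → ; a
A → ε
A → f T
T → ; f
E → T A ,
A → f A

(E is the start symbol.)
No. Shift-reduce conflict between [A → .] and [A → . f A]

Augment with E' → E and build the canonical LR(0) collection (I0 = CLOSURE({[E' → . E]}), then GOTO on every symbol after a dot until no new states appear). It has 13 states:
  I0: { [E → . T A ,], [E → . T E], [E' → . E], [T → . ; a], [T → . ; f] }  — shift
  I1: { [T → ; . a], [T → ; . f] }  — shift
  I2: { [E' → E .] }  — accept
  I3: { [A → . A a], [A → . f A], [A → . f T], [A → .], [E → . T A ,], [E → . T E], [E → T . A ,], [E → T . E], [T → . ; a], [T → . ; f] }  — shift, reduce
  I4: { [A → A . a], [E → T A . ,] }  — shift
  I5: { [E → T E .] }  — reduce
  I6: { [A → . A a], [A → . f A], [A → . f T], [A → .], [A → f . A], [A → f . T], [T → . ; a], [T → . ; f] }  — shift, reduce
  I7: { [A → A . a], [A → f A .] }  — shift, reduce
  I8: { [A → f T .] }  — reduce
  I9: { [A → A a .] }  — reduce
  I10: { [E → T A , .] }  — reduce
  I11: { [T → ; a .] }  — reduce
  I12: { [T → ; f .] }  — reduce

Conflict in state I3:
  Shift-reduce conflict between [A → .] and [A → . f A]
So the grammar is NOT LR(0).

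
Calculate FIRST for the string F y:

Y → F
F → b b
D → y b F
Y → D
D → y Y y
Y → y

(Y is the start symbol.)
FIRST sets of the non-terminals involved (from the grammar, by fixed-point iteration):
  FIRST(F) = { 'b' }

To compute FIRST(F y), process the symbols left to right:
Symbol F is a non-terminal. Add FIRST(F) \ {ε} = { 'b' }
F is not nullable (ε ∉ FIRST(F)), so stop here.
FIRST(F y) = { 'b' }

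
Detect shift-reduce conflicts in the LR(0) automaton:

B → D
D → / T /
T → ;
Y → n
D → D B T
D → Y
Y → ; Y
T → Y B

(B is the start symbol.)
Yes — I4: [B → D .] vs [D → . / T /]; I8: [T → ; .] vs [Y → . ; Y]

A shift-reduce conflict occurs when an LR(0) state has both:
  - a complete (reduce) item [A → α .] (dot at the end), and
  - a shift item [B → β . c γ] (dot before a terminal).

Augment with B' → B and build the canonical LR(0) collection (I0 = CLOSURE({[B' → . B]}), then GOTO on every symbol after a dot until no new states appear). It has 15 states:
  I0: { [B → . D], [B' → . B], [D → . / T /], [D → . D B T], [D → . Y], [Y → . ; Y], [Y → . n] }  — shift
  I1: { [D → / . T /], [T → . ;], [T → . Y B], [Y → . ; Y], [Y → . n] }  — shift
  I2: { [Y → . ; Y], [Y → . n], [Y → ; . Y] }  — shift
  I3: { [B' → B .] }  — accept
  I4: { [B → . D], [B → D .], [D → . / T /], [D → . D B T], [D → . Y], [D → D . B T], [Y → . ; Y], [Y → . n] }  — shift, reduce
  I5: { [D → Y .] }  — reduce
  I6: { [Y → n .] }  — reduce
  I7: { [D → D B . T], [T → . ;], [T → . Y B], [Y → . ; Y], [Y → . n] }  — shift
  I8: { [T → ; .], [Y → . ; Y], [Y → . n], [Y → ; . Y] }  — shift, reduce
  I9: { [D → D B T .] }  — reduce
  I10: { [B → . D], [D → . / T /], [D → . D B T], [D → . Y], [T → Y . B], [Y → . ; Y], [Y → . n] }  — shift
  I11: { [T → Y B .] }  — reduce
  I12: { [Y → ; Y .] }  — reduce
  I13: { [D → / T . /] }  — shift
  I14: { [D → / T / .] }  — reduce

I4 contains reduce item [B → D .] and shift items [D → . / T /], [Y → . ; Y], [Y → . n] — shift-reduce conflict.
I8 contains reduce item [T → ; .] and shift items [Y → . ; Y], [Y → . n] — shift-reduce conflict.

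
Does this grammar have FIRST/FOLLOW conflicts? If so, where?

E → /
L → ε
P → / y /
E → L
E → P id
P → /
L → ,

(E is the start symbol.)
A FIRST/FOLLOW conflict occurs when a non-terminal N has a nullable alternative N → β (β ⇒* ε) and another alternative N → α with FIRST(α) ∩ FOLLOW(N) ≠ ∅: on such a lookahead the parser cannot decide between expanding α and letting N vanish via β.

Nullable non-terminals: E, L.
FIRST sets used below: FIRST(L) = { ',', ε }, FIRST(P) = { '/' }

E: nullable alternative(s) E → L; FOLLOW(E) = { $ }
  E → /: FIRST \ {ε} = { '/' } — disjoint from FOLLOW(E)
  E → L: FIRST \ {ε} = { ',' } — this is the only nullable alternative, skip
  E → P id: FIRST \ {ε} = { '/' } — disjoint from FOLLOW(E)

L: nullable alternative(s) L → ε; FOLLOW(L) = { $ }
  L → ε: FIRST \ {ε} = { } — this is the only nullable alternative, skip
  L → ,: FIRST \ {ε} = { ',' } — disjoint from FOLLOW(L)

P has no nullable alternative, so no FIRST/FOLLOW check is needed there.

No FIRST/FOLLOW conflicts found.

Answer: No FIRST/FOLLOW conflicts.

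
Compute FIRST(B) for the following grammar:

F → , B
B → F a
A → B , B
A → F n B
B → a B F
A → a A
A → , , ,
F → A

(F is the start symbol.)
{ ',', 'a' }

To compute FIRST(B), examine every production with B on the left-hand side, reading each right-hand side left to right until a non-nullable symbol is reached.

FIRST sets of the other non-terminals involved (by the same procedure, iterated to a fixed point):
  FIRST(F) = { ',', 'a' }

From B → F a:
  - F is a non-terminal: add FIRST(F) \ {ε} = { ',', 'a' }
    F is not nullable, so stop
From B → a B F:
  - a is a terminal: add 'a' and stop

Collecting: FIRST(B) = { ',', 'a' }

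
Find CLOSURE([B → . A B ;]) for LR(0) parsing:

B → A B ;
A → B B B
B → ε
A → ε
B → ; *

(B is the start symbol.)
{ [A → . B B B], [A → .], [B → . ; *], [B → . A B ;], [B → .] }

Start with: [B → . A B ;]
  [B → . A B ;] has the dot before A: add [A → . B B B], [A → .]
  [A → . B B B] has the dot before B: add [B → .], [B → . ; *]
No further items can be added.

CLOSURE = { [A → . B B B], [A → .], [B → . ; *], [B → . A B ;], [B → .] }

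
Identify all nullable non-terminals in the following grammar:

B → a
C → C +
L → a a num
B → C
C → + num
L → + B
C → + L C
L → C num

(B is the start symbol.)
None

A non-terminal is nullable if it can derive ε (the empty string): either it has an ε-production, or it has a production whose right-hand side consists entirely of nullable non-terminals.

There are no ε-productions, so no non-terminal can derive ε.
No non-terminals are nullable.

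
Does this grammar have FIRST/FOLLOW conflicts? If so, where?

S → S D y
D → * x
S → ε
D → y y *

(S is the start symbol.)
A FIRST/FOLLOW conflict occurs when a non-terminal N has a nullable alternative N → β (β ⇒* ε) and another alternative N → α with FIRST(α) ∩ FOLLOW(N) ≠ ∅: on such a lookahead the parser cannot decide between expanding α and letting N vanish via β.

Nullable non-terminals: S.
FIRST sets used below: FIRST(S) = { '*', 'y', ε }, FIRST(D) = { '*', 'y' }

S: nullable alternative(s) S → ε; FOLLOW(S) = { $, '*', 'y' }
  S → S D y: FIRST \ {ε} = { '*', 'y' } — overlaps FOLLOW(S) on { '*', 'y' }: CONFLICT
  S → ε: FIRST \ {ε} = { } — this is the only nullable alternative, skip

D has no nullable alternative, so no FIRST/FOLLOW check is needed there.

So the grammar has 1 FIRST/FOLLOW conflict (marked CONFLICT above).

Answer: Yes. S → S D y with FOLLOW(S) on { '*', 'y' }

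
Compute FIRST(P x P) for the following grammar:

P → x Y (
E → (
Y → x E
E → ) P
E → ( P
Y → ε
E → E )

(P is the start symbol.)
{ 'x' }

FIRST sets of the non-terminals involved (from the grammar, by fixed-point iteration):
  FIRST(P) = { 'x' }

To compute FIRST(P x P), process the symbols left to right:
Symbol P is a non-terminal. Add FIRST(P) \ {ε} = { 'x' }
P is not nullable (ε ∉ FIRST(P)), so stop here.
FIRST(P x P) = { 'x' }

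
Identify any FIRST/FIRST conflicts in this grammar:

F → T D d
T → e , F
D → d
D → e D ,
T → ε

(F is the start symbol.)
Productions for T:
  T → e , F: FIRST = { 'e' }
  T → ε: FIRST = { ε }
Productions for D:
  D → d: FIRST = { 'd' }
  D → e D ,: FIRST = { 'e' }
F has only one production, so no FIRST/FIRST conflict is possible there.

All alternatives of each non-terminal have pairwise disjoint FIRST sets.

Answer: No FIRST/FIRST conflicts.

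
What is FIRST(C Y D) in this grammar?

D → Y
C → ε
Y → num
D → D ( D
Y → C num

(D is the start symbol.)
FIRST sets of the non-terminals involved (from the grammar, by fixed-point iteration):
  FIRST(C) = { ε }
  FIRST(Y) = { 'num' }

To compute FIRST(C Y D), process the symbols left to right:
Symbol C is a non-terminal. Add FIRST(C) \ {ε} = { }
C is nullable (ε ∈ FIRST(C)), continue to the next symbol.
Symbol Y is a non-terminal. Add FIRST(Y) \ {ε} = { 'num' }
Y is not nullable (ε ∉ FIRST(Y)), so stop here.
FIRST(C Y D) = { 'num' }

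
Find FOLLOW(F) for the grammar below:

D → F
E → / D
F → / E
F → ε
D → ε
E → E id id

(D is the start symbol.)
{ $, 'id' }

To compute FOLLOW(F), find every occurrence of F on a right-hand side N → α F β: add FIRST(β) \ {ε}, and if β is empty or nullable also add FOLLOW(N). Iterate to a fixed point.

In D → F: F is at the end, add FOLLOW(D)

The FOLLOW sets referred to above (computed the same way, to a fixed point):
  FOLLOW(D) = { $, 'id' }

Taking the union: FOLLOW(F) = { $, 'id' }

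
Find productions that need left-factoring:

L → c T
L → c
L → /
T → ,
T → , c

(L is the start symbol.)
Left-factoring is needed when two productions for the same non-terminal
share a common prefix on the right-hand side.

Productions for L:
  L → c T
  L → c
  L → /
Productions for T:
  T → ,
  T → , c

Found common prefix 'c' in productions for L
Found common prefix ',' in productions for T

Answer: Yes, L has productions with common prefix 'c'; T has productions with common prefix ','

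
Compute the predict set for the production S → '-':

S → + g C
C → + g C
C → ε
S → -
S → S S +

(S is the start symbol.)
{ '-' }

PREDICT(S → '-') = (FIRST(RHS) \ {ε}) ∪ (FOLLOW(S) if ε ∈ FIRST(RHS), i.e. RHS ⇒* ε)
FIRST('-') = { '-' }
ε ∉ FIRST('-'), so FOLLOW(S) is not added.
PREDICT(S → '-') = { '-' }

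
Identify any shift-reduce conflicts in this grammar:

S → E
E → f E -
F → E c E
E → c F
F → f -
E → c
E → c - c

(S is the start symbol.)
Augment with S' → S and build the canonical LR(0) collection (I0 = CLOSURE({[S' → . S]}), then GOTO on every symbol after a dot until no new states appear). It has 15 states:
  I0: { [E → . c - c], [E → . c F], [E → . c], [E → . f E -], [S → . E], [S' → . S] }  — shift
  I1: { [S → E .] }  — reduce
  I2: { [S' → S .] }  — accept
  I3: { [E → . c - c], [E → . c F], [E → . c], [E → . f E -], [E → c . - c], [E → c . F], [E → c .], [F → . E c E], [F → . f -] }  — shift, reduce
  I4: { [E → . c - c], [E → . c F], [E → . c], [E → . f E -], [E → f . E -] }  — shift
  I5: { [E → f E . -] }  — shift
  I6: { [E → f E - .] }  — reduce
  I7: { [E → c - . c] }  — shift
  I8: { [F → E . c E] }  — shift
  I9: { [E → c F .] }  — reduce
  I10: { [E → . c - c], [E → . c F], [E → . c], [E → . f E -], [E → f . E -], [F → f . -] }  — shift
  I11: { [F → f - .] }  — reduce
  I12: { [E → . c - c], [E → . c F], [E → . c], [E → . f E -], [F → E c . E] }  — shift
  I13: { [F → E c E .] }  — reduce
  I14: { [E → c - c .] }  — reduce

I3 contains reduce item [E → c .] and shift items [E → . c], [E → . c - c], [E → c . - c], [E → . c F], [E → . f E -], [F → . f -] — shift-reduce conflict.

Answer: Yes — I3: [E → c .] vs [E → . c]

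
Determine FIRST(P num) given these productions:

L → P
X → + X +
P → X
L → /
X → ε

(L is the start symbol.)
{ '+', 'num' }

FIRST sets of the non-terminals involved (from the grammar, by fixed-point iteration):
  FIRST(P) = { '+', ε }

To compute FIRST(P num), process the symbols left to right:
Symbol P is a non-terminal. Add FIRST(P) \ {ε} = { '+' }
P is nullable (ε ∈ FIRST(P)), continue to the next symbol.
Symbol num is a terminal. Add 'num' and stop.
FIRST(P num) = { '+', 'num' }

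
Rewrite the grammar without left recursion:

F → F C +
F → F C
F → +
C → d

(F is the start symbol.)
F is directly left-recursive. The standard transformation for
  A → A α₁ | ... | A α_m | β₁ | ... | β_n
is
  A  → β₁ A' | ... | β_n A'
  A' → α₁ A' | ... | α_m A' | ε

F → + becomes F → + F'
F → F C + becomes F' → C + F'
F → F C becomes F' → C F'
Add F' → ε

Productions for other non-terminals are unchanged:
  C → d

Resulting grammar:
F → + F'
F' → C + F'
F' → C F'
F' → ε
C → d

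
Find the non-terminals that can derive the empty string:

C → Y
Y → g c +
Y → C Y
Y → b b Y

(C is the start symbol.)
A non-terminal is nullable if it can derive ε (the empty string): either it has an ε-production, or it has a production whose right-hand side consists entirely of nullable non-terminals.

There are no ε-productions, so no non-terminal can derive ε.
No non-terminals are nullable.

Answer: None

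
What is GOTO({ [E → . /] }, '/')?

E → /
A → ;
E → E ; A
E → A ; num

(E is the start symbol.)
{ [E → / .] }

GOTO(I, '/') = CLOSURE({ [A → αX.β] : [A → α.Xβ] ∈ I, X = '/' })

Items with dot before '/', with the dot advanced:
  [E → . /] → [E → / .]
Closure adds nothing (no advanced item has the dot before a non-terminal).

GOTO = { [E → / .] }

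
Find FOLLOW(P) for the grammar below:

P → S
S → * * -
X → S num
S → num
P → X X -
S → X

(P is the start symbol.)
{ $ }

To compute FOLLOW(P), find every occurrence of P on a right-hand side N → α P β: add FIRST(β) \ {ε}, and if β is empty or nullable also add FOLLOW(N). Iterate to a fixed point.

P is the start symbol, so $ ∈ FOLLOW(P).
P does not occur on any right-hand side.

Taking the union: FOLLOW(P) = { $ }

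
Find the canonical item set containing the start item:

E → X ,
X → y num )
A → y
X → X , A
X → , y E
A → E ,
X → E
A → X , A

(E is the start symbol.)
{ [E → . X ,], [E' → . E], [X → . , y E], [X → . E], [X → . X , A], [X → . y num )] }

First, augment the grammar with E' → E
I₀ = CLOSURE({ [E' → . E] }):
  [E' → . E] has the dot before E: add [E → . X ,]
  [E → . X ,] has the dot before X: add [X → . y num )], [X → . X , A], [X → . , y E], [X → . E]
No further items can be added.

I₀ = { [E → . X ,], [E' → . E], [X → . , y E], [X → . E], [X → . X , A], [X → . y num )] }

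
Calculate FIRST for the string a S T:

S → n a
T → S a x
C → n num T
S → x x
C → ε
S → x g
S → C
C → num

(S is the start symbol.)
{ 'a' }

To compute FIRST(a S T), process the symbols left to right:
Symbol a is a terminal. Add 'a' and stop.
FIRST(a S T) = { 'a' }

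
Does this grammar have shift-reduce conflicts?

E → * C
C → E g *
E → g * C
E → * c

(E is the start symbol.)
No shift-reduce conflicts

Augment with E' → E and build the canonical LR(0) collection (I0 = CLOSURE({[E' → . E]}), then GOTO on every symbol after a dot until no new states appear). It has 11 states:
  I0: { [E → . * C], [E → . * c], [E → . g * C], [E' → . E] }  — shift
  I1: { [C → . E g *], [E → * . C], [E → * . c], [E → . * C], [E → . * c], [E → . g * C] }  — shift
  I2: { [E' → E .] }  — accept
  I3: { [E → g . * C] }  — shift
  I4: { [C → . E g *], [E → . * C], [E → . * c], [E → . g * C], [E → g * . C] }  — shift
  I5: { [E → g * C .] }  — reduce
  I6: { [C → E . g *] }  — shift
  I7: { [C → E g . *] }  — shift
  I8: { [C → E g * .] }  — reduce
  I9: { [E → * C .] }  — reduce
  I10: { [E → * c .] }  — reduce

No state contains both a complete item and a shift item.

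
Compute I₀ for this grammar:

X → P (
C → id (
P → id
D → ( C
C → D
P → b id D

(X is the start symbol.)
{ [P → . b id D], [P → . id], [X → . P (], [X' → . X] }

First, augment the grammar with X' → X
I₀ = CLOSURE({ [X' → . X] }):
  [X' → . X] has the dot before X: add [X → . P (]
  [X → . P (] has the dot before P: add [P → . id], [P → . b id D]
No further items can be added.

I₀ = { [P → . b id D], [P → . id], [X → . P (], [X' → . X] }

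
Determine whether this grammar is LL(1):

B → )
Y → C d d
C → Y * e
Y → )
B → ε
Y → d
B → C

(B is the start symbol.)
No. Predict set conflict for B: { ')' }

A grammar is LL(1) if for each non-terminal N with multiple productions, the predict sets of those productions are pairwise disjoint, where PREDICT(N → α) = (FIRST(α) \ {ε}) ∪ (FOLLOW(N) if α ⇒* ε).

Relevant sets:
  FIRST(C) = { ')', 'd' }
  FOLLOW(B) = { $ }

For B:
  PREDICT(B → ')') = { ')' }
  PREDICT(B → ε) = { $ }
  PREDICT(B → C) = { ')', 'd' }
For Y:
  PREDICT(Y → C d d) = { ')', 'd' }
  PREDICT(Y → ')') = { ')' }
  PREDICT(Y → d) = { 'd' }
C has a single production, so nothing to check there.

Conflict found: Predict set conflict for B: { ')' }
The grammar is NOT LL(1).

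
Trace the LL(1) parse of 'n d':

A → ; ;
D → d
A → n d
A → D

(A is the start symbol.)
LL(1) parsing maintains a stack (initially the start symbol over $) and the input. At each step: if the stack top is a terminal, match it against the current input token; if it is a non-terminal N, replace it with the RHS of M[N, lookahead] (the unique production whose predict set contains the lookahead).

Stack is shown with the top on the left.

Stack  Input  Action
--------------------
A $    n d $  output A → n d
n d $  n d $  match 'n'
d $    d $    match 'd'
$      $      accept

The string is accepted.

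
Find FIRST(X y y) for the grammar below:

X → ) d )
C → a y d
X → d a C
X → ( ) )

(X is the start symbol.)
FIRST sets of the non-terminals involved (from the grammar, by fixed-point iteration):
  FIRST(X) = { '(', ')', 'd' }

To compute FIRST(X y y), process the symbols left to right:
Symbol X is a non-terminal. Add FIRST(X) \ {ε} = { '(', ')', 'd' }
X is not nullable (ε ∉ FIRST(X)), so stop here.
FIRST(X y y) = { '(', ')', 'd' }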